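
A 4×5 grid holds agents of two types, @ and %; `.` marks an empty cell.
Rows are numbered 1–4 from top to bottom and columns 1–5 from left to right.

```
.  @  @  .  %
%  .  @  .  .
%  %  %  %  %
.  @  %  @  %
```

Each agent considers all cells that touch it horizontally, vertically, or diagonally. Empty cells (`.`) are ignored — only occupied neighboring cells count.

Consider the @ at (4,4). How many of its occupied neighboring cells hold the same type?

Occupied neighbors of (4,4): (3,3)=%, (3,4)=%, (3,5)=%, (4,3)=%, (4,5)=%.
Same type (@): 0 of 5.

0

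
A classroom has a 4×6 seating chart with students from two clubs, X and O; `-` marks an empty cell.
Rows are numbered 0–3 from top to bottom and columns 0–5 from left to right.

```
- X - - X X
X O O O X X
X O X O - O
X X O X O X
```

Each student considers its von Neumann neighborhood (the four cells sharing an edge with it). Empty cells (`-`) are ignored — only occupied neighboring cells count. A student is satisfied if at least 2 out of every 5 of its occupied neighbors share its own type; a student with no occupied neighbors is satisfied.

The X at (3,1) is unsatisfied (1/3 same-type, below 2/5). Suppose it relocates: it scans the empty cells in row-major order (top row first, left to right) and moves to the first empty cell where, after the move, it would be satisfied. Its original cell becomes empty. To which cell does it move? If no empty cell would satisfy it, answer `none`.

(0,0)

Vacating (3,1). Empty cells in order:
  (0,0): 2/2 same-type → satisfied — stop here.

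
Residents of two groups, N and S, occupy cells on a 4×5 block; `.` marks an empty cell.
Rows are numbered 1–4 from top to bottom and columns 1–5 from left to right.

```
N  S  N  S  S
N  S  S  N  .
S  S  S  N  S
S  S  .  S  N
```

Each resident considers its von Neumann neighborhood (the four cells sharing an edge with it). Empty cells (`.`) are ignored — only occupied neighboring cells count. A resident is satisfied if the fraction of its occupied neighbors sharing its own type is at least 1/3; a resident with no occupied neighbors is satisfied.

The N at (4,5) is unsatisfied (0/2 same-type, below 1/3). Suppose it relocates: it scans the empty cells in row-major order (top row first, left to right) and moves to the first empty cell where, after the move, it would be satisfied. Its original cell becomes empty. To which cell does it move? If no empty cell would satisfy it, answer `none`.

Vacating (4,5). Empty cells in order:
  (2,5): 1/3 same-type → satisfied — stop here.

(2,5)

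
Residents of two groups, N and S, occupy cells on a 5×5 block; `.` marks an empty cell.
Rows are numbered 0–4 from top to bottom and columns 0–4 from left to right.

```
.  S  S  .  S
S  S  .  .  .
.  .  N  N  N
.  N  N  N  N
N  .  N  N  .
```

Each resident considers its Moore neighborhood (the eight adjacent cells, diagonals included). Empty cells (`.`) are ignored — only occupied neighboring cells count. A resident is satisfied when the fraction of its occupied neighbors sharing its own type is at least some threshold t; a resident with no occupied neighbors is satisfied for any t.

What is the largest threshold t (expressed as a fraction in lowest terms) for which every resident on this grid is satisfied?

3/4

(0,1)S 3/3
(0,2)S 2/2
(0,4)S — no occupied neighbors
(1,0)S 2/2
(1,1)S 3/4
(2,2)N 4/5
(2,3)N 5/5
(2,4)N 3/3
(3,1)N 4/4
(3,2)N 6/6
(3,3)N 7/7
(3,4)N 4/4
(4,0)N 1/1
(4,2)N 4/4
(4,3)N 4/4
The smallest same-type fraction is 3/4 at (1,1), which reduces to 3/4. Any threshold above that leaves this resident unsatisfied.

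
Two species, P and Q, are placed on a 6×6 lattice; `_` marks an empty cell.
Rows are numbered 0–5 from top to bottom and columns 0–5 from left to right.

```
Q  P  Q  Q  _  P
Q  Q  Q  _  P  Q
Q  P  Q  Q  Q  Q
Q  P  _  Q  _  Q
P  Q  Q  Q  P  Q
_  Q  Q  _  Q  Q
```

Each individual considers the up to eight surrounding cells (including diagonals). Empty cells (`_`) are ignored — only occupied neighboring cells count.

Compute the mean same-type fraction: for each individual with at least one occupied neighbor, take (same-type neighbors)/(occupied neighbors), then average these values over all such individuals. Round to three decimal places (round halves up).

0.595

(0,0)Q 2/3
(0,1)P 0/5
(0,2)Q 3/4
(0,3)Q 2/3
(0,5)P 1/2
(1,0)Q 3/5
(1,1)Q 6/8
(1,2)Q 5/7
(1,4)P 1/6
(1,5)Q 2/4
(2,0)Q 3/5
(2,1)P 1/7
(2,2)Q 4/6
(2,3)Q 4/5
(2,4)Q 5/6
(2,5)Q 3/4
(3,0)Q 2/5
(3,1)P 2/7
(3,3)Q 5/6
(3,5)Q 3/4
(4,0)P 1/4
(4,1)Q 4/6
(4,2)Q 5/6
(4,3)Q 4/5
(4,4)P 0/6
(4,5)Q 3/4
(5,1)Q 3/4
(5,2)Q 4/4
(5,4)Q 3/4
(5,5)Q 2/3
Sum over 30 individuals: 2/3 + 0/5 + 3/4 + 2/3 + 1/2 + 3/5 + 6/8 + 5/7 + 1/6 + 2/4 + 3/5 + 1/7 + 4/6 + 4/5 + 5/6 + 3/4 + 2/5 + 2/7 + 5/6 + 3/4 + 1/4 + 4/6 + 5/6 + 4/5 + 0/6 + 3/4 + 3/4 + 4/4 + 3/4 + 2/3 = 1249/70; mean = 1249/70 ÷ 30 = 1249/2100 = 0.594761… → 0.595.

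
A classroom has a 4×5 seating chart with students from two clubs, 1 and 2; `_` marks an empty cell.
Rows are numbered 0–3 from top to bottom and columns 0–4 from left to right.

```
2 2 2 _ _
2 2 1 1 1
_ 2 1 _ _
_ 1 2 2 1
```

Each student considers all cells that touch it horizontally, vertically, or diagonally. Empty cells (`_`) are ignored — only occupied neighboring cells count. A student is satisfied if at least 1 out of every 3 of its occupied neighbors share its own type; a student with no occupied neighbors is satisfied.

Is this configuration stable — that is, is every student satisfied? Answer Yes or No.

(0,0)2 3/3 ok
(0,1)2 4/5 ok
(0,2)2 2/4 ok
(1,0)2 4/4 ok
(1,1)2 5/7 ok
(1,2)1 2/6 ok
(1,3)1 3/4 ok
(1,4)1 1/1 ok
(2,1)2 3/6 ok
(2,2)1 3/7 ok
(3,1)1 1/3 ok
(3,2)2 2/4 ok
(3,3)2 1/3 ok
(3,4)1 0/1 unhappy
For instance (3,4) has only 0/1 same-type neighbors, below 1/3.

No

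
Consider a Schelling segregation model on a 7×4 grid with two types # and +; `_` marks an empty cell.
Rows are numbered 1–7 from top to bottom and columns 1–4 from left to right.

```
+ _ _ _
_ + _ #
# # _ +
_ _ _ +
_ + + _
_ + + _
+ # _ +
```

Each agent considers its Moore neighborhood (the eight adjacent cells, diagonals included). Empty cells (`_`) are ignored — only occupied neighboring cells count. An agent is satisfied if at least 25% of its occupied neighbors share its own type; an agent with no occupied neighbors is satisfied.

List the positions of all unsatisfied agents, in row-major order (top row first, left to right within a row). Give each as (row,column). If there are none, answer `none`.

Row 1: (1,1)+ 1/1 ✓
Row 2: (2,2)+ 1/3 ✓ · (2,4)# 0/1 ✗
Row 3: (3,1)# 1/2 ✓ · (3,2)# 1/2 ✓ · (3,4)+ 1/2 ✓
Row 4: (4,4)+ 2/2 ✓
Row 5: (5,2)+ 3/3 ✓ · (5,3)+ 4/4 ✓
Row 6: (6,2)+ 4/5 ✓ · (6,3)+ 4/5 ✓
Row 7: (7,1)+ 1/2 ✓ · (7,2)# 0/3 ✗ · (7,4)+ 1/1 ✓

(2,4), (7,2)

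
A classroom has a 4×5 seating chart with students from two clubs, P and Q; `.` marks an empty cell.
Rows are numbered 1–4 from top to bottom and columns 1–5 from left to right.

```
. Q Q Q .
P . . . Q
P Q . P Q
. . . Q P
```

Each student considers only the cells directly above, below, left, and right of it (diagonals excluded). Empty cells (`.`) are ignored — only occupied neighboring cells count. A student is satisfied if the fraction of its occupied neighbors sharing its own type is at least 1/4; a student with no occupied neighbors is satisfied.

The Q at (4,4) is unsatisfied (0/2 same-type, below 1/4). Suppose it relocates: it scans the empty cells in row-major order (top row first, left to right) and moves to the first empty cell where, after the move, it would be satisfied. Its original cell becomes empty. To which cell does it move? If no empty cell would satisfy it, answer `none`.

(1,1)

Vacating (4,4). Empty cells in order:
  (1,1): 1/2 same-type → satisfied — stop here.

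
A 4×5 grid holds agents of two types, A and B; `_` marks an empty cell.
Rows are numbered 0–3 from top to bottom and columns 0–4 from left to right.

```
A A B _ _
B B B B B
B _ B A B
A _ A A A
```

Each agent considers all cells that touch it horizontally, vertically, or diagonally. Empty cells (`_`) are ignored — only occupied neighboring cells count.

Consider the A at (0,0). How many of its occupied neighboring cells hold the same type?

1

Occupied neighbors of (0,0): (0,1)=A, (1,0)=B, (1,1)=B.
Same type (A): 1 of 3.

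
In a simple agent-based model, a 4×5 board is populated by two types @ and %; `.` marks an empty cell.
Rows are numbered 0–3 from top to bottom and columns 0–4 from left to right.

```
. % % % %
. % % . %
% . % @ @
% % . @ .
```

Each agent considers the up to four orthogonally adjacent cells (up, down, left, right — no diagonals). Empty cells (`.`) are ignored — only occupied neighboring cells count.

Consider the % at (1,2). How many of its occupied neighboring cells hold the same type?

3

Occupied neighbors of (1,2): (0,2)=%, (2,2)=%, (1,1)=%.
Same type (%): 3 of 3.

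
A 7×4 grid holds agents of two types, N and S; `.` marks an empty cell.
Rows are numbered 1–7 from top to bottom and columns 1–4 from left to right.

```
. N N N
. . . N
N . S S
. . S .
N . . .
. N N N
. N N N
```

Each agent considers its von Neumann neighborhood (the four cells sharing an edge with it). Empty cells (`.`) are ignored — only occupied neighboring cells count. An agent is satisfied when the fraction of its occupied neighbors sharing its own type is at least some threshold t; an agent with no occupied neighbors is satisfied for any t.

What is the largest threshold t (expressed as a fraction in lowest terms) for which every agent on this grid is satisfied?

(1,2)N 1/1
(1,3)N 2/2
(1,4)N 2/2
(2,4)N 1/2
(3,1)N — no occupied neighbors
(3,3)S 2/2
(3,4)S 1/2
(4,3)S 1/1
(5,1)N — no occupied neighbors
(6,2)N 2/2
(6,3)N 3/3
(6,4)N 2/2
(7,2)N 2/2
(7,3)N 3/3
(7,4)N 2/2
The smallest same-type fraction is 1/2 at (2,4), which reduces to 1/2. Any threshold above that leaves this agent unsatisfied.

1/2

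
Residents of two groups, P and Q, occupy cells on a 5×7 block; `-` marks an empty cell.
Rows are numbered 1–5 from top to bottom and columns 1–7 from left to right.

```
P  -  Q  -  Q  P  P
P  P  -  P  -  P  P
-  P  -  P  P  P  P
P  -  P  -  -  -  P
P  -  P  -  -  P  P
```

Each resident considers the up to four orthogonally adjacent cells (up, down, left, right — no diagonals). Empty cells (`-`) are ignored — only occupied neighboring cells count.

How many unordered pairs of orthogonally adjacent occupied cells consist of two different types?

Scan each occupied cell's neighbors to the right and below so each pair is counted once.
From row 1: 1 unlike of 5 pairs (running 1/5).
From row 2: 0 unlike of 6 pairs (running 1/11).
From row 3: 0 unlike of 4 pairs (running 1/15).
From row 4: 0 unlike of 3 pairs (running 1/18).
From row 5: 0 unlike of 1 pairs (running 1/19).
Total adjacent occupied pairs: 19; unlike-type pairs: 1.

1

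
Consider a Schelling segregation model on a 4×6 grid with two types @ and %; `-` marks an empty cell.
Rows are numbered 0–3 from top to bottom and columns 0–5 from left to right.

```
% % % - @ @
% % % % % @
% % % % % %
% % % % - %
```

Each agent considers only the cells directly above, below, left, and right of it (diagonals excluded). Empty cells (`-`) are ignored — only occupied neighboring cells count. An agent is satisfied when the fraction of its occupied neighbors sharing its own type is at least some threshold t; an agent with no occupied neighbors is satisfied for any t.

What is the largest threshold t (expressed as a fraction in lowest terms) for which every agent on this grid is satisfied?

1/3

Row 0: (0,0)% 2/2 · (0,1)% 3/3 · (0,2)% 2/2 · (0,4)@ 1/2 · (0,5)@ 2/2
Row 1: (1,0)% 3/3 · (1,1)% 4/4 · (1,2)% 4/4 · (1,3)% 3/3 · (1,4)% 2/4 · (1,5)@ 1/3
Row 2: (2,0)% 3/3 · (2,1)% 4/4 · (2,2)% 4/4 · (2,3)% 4/4 · (2,4)% 3/3 · (2,5)% 2/3
Row 3: (3,0)% 2/2 · (3,1)% 3/3 · (3,2)% 3/3 · (3,3)% 2/2 · (3,5)% 1/1
The smallest same-type fraction is 1/3 at (1,5), which reduces to 1/3. Any threshold above that leaves this agent unsatisfied.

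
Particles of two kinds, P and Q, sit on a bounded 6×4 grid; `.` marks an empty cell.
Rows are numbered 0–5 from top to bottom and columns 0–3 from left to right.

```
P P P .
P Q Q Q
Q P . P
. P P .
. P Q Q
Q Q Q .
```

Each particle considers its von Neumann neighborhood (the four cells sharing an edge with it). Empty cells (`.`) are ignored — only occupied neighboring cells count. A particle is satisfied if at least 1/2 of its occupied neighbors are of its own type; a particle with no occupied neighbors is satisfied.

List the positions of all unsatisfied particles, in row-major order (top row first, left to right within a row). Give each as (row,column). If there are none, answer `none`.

(1,0), (1,1), (2,0), (2,1), (2,3), (4,1)

(0,0)P 2/2 ok
(0,1)P 2/3 ok
(0,2)P 1/2 ok
(1,0)P 1/3 unhappy
(1,1)Q 1/4 unhappy
(1,2)Q 2/3 ok
(1,3)Q 1/2 ok
(2,0)Q 0/2 unhappy
(2,1)P 1/3 unhappy
(2,3)P 0/1 unhappy
(3,1)P 3/3 ok
(3,2)P 1/2 ok
(4,1)P 1/3 unhappy
(4,2)Q 2/4 ok
(4,3)Q 1/1 ok
(5,0)Q 1/1 ok
(5,1)Q 2/3 ok
(5,2)Q 2/2 ok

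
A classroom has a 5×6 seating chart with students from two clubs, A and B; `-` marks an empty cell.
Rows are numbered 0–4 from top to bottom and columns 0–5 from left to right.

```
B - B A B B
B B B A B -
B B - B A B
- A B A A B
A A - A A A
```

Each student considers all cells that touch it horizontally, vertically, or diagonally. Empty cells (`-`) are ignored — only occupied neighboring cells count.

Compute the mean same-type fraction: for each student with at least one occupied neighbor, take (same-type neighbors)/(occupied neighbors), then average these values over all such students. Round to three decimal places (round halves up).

Row 0: (0,0)B 2/2 · (0,2)B 2/4 · (0,3)A 1/5 · (0,4)B 2/4 · (0,5)B 2/2
Row 1: (1,0)B 4/4 · (1,1)B 6/6 · (1,2)B 4/6 · (1,3)A 2/7 · (1,4)B 4/7
Row 2: (2,0)B 3/4 · (2,1)B 5/6 · (2,3)B 3/7 · (2,4)A 3/7 · (2,5)B 2/4
Row 3: (3,1)A 2/5 · (3,2)B 2/6 · (3,3)A 4/6 · (3,4)A 5/8 · (3,5)B 1/5
Row 4: (4,0)A 2/2 · (4,1)A 2/3 · (4,3)A 3/4 · (4,4)A 4/5 · (4,5)A 2/3
Sum over 25 students: 2/2 + 2/4 + 1/5 + 2/4 + 2/2 + 4/4 + 6/6 + 4/6 + 2/7 + 4/7 + 3/4 + 5/6 + 3/7 + 3/7 + 2/4 + 2/5 + 2/6 + 4/6 + 5/8 + 1/5 + 2/2 + 2/3 + 3/4 + 4/5 + 2/3 = 13249/840; mean = 13249/840 ÷ 25 = 13249/21000 = 0.630904… → 0.631.

0.631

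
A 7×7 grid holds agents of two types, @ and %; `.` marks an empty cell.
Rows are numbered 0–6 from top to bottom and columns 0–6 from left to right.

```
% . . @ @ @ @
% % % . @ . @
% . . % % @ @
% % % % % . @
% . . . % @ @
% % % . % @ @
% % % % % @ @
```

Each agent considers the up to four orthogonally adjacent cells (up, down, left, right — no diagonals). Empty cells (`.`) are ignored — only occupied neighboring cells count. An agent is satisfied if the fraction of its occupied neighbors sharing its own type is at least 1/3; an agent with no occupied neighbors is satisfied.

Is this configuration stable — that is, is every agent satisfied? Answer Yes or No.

(0,0)% 1/1 satisfied
(0,3)@ 1/1 satisfied
(0,4)@ 3/3 satisfied
(0,5)@ 2/2 satisfied
(0,6)@ 2/2 satisfied
(1,0)% 3/3 satisfied
(1,1)% 2/2 satisfied
(1,2)% 1/1 satisfied
(1,4)@ 1/2 satisfied
(1,6)@ 2/2 satisfied
(2,0)% 2/2 satisfied
(2,3)% 2/2 satisfied
(2,4)% 2/4 satisfied
(2,5)@ 1/2 satisfied
(2,6)@ 3/3 satisfied
(3,0)% 3/3 satisfied
(3,1)% 2/2 satisfied
(3,2)% 2/2 satisfied
(3,3)% 3/3 satisfied
(3,4)% 3/3 satisfied
(3,6)@ 2/2 satisfied
(4,0)% 2/2 satisfied
(4,4)% 2/3 satisfied
(4,5)@ 2/3 satisfied
(4,6)@ 3/3 satisfied
(5,0)% 3/3 satisfied
(5,1)% 3/3 satisfied
(5,2)% 2/2 satisfied
(5,4)% 2/3 satisfied
(5,5)@ 3/4 satisfied
(5,6)@ 3/3 satisfied
(6,0)% 2/2 satisfied
(6,1)% 3/3 satisfied
(6,2)% 3/3 satisfied
(6,3)% 2/2 satisfied
(6,4)% 2/3 satisfied
(6,5)@ 2/3 satisfied
(6,6)@ 2/2 satisfied
All meet the threshold, so the configuration is stable.

Yes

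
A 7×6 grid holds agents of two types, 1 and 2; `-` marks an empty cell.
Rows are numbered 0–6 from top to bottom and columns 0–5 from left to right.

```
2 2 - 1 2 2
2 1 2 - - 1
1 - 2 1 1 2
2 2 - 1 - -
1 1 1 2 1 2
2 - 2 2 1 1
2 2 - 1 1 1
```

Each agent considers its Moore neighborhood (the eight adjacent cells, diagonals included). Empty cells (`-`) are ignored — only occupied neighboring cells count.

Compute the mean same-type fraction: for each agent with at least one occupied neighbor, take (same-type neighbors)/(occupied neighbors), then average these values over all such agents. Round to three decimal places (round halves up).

0.469

Row 0: (0,0)2 2/3 · (0,1)2 3/4 · (0,3)1 0/2 · (0,4)2 1/3 · (0,5)2 1/2
Row 1: (1,0)2 2/4 · (1,1)1 1/6 · (1,2)2 2/5 · (1,5)1 1/4
Row 2: (2,0)1 1/4 · (2,2)2 2/5 · (2,3)1 2/4 · (2,4)1 3/4 · (2,5)2 0/2
Row 3: (3,0)2 1/4 · (3,1)2 2/6 · (3,3)1 4/6
Row 4: (4,0)1 1/4 · (4,1)1 2/6 · (4,2)1 2/6 · (4,3)2 2/6 · (4,4)1 3/6 · (4,5)2 0/3
Row 5: (5,0)2 2/4 · (5,2)2 3/6 · (5,3)2 2/7 · (5,4)1 5/8 · (5,5)1 4/5
Row 6: (6,0)2 2/2 · (6,1)2 3/3 · (6,3)1 2/4 · (6,4)1 4/5 · (6,5)1 3/3
Sum over 33 agents: 2/3 + 3/4 + 0/2 + 1/3 + 1/2 + 2/4 + 1/6 + 2/5 + 1/4 + 1/4 + 2/5 + 2/4 + 3/4 + 0/2 + 1/4 + 2/6 + 4/6 + 1/4 + 2/6 + 2/6 + 2/6 + 3/6 + 0/3 + 2/4 + 3/6 + 2/7 + 5/8 + 4/5 + 2/2 + 3/3 + 2/4 + 4/5 + 3/3 = 13001/840; mean = 13001/840 ÷ 33 = 13001/27720 = 0.469011… → 0.469.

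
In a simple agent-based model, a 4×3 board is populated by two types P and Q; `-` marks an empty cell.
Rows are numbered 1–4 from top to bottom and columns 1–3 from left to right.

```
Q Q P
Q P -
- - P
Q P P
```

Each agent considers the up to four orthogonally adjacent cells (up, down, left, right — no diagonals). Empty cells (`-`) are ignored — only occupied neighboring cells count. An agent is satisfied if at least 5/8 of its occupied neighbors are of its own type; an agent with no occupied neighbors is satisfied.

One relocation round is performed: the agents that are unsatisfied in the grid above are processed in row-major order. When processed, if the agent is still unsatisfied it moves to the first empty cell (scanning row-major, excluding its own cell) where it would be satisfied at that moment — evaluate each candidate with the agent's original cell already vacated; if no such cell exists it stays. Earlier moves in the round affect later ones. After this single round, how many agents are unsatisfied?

2

Initially unsatisfied (in order): (1,2), (1,3), (2,1), (2,2), (4,1), (4,2).
  (1,2) → (3,1).
  (1,3): now satisfied by earlier moves; stays.
  (2,1): now satisfied by earlier moves; stays.
  (2,2) → (2,3).
  (4,1): no empty cell satisfies it; stays.
  (4,2): no empty cell satisfies it; stays.
Resulting grid:
Q - P
Q - P
Q - P
Q P P
Unsatisfied now: (4,1), (4,2).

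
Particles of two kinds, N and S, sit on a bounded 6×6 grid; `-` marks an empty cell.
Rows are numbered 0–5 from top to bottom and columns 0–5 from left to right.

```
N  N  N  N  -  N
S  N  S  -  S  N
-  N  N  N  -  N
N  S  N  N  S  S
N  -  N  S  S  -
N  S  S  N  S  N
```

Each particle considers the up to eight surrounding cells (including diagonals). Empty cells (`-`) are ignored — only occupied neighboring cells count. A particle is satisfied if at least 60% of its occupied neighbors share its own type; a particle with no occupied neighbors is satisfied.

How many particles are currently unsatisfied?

21

(0,0)N 2/3 satisfied
(0,1)N 3/5 satisfied
(0,2)N 3/4 satisfied
(0,3)N 1/3 not
(0,5)N 1/2 not
(1,0)S 0/4 not
(1,1)N 5/7 satisfied
(1,2)S 0/7 not
(1,4)S 0/5 not
(1,5)N 2/3 satisfied
(2,1)N 4/7 not
(2,2)N 5/7 satisfied
(2,3)N 3/6 not
(2,5)N 1/4 not
(3,0)N 2/3 satisfied
(3,1)S 0/6 not
(3,2)N 5/7 satisfied
(3,3)N 4/7 not
(3,4)S 3/6 not
(3,5)S 2/3 satisfied
(4,0)N 2/4 not
(4,2)N 3/7 not
(4,3)S 4/8 not
(4,4)S 4/7 not
(5,0)N 1/2 not
(5,1)S 1/4 not
(5,2)S 2/4 not
(5,3)N 1/5 not
(5,4)S 2/4 not
(5,5)N 0/2 not
Unsatisfied: (0,3), (0,5), (1,0), (1,2), (1,4), (2,1), (2,3), (2,5), (3,1), (3,3), (3,4), (4,0), (4,2), (4,3), (4,4), (5,0), (5,1), (5,2), (5,3), (5,4), (5,5) — 21 in total.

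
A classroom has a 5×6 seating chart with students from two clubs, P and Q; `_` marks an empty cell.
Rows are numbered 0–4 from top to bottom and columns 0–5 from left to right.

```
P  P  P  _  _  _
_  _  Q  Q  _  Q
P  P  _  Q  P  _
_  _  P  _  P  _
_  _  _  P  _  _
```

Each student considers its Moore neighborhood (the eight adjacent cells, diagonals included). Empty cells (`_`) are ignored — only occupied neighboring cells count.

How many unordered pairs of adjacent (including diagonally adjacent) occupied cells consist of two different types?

9

Scan each occupied cell's neighbors to the right and below (and the two forward diagonals) so each pair is counted once.
From row 0: 3 unlike of 5 pairs (running 3/5).
From row 1: 3 unlike of 6 pairs (running 6/11).
From row 2: 3 unlike of 6 pairs (running 9/17).
From row 3: 0 unlike of 2 pairs (running 9/19).
Total adjacent occupied pairs: 19; unlike-type pairs: 9.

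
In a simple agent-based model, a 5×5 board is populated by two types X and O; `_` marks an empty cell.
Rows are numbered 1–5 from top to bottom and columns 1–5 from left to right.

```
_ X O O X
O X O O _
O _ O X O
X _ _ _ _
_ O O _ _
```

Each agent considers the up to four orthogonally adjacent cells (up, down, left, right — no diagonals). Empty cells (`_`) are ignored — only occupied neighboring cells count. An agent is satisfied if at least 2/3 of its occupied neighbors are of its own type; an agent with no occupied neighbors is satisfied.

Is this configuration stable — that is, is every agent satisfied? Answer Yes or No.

Row 1: (1,2)X 1/2 unhappy · (1,3)O 2/3 ok · (1,4)O 2/3 ok · (1,5)X 0/1 unhappy
Row 2: (2,1)O 1/2 unhappy · (2,2)X 1/3 unhappy · (2,3)O 3/4 ok · (2,4)O 2/3 ok
Row 3: (3,1)O 1/2 unhappy · (3,3)O 1/2 unhappy · (3,4)X 0/3 unhappy · (3,5)O 0/1 unhappy
Row 4: (4,1)X 0/1 unhappy
Row 5: (5,2)O 1/1 ok · (5,3)O 1/1 ok
For instance (1,2) has only 1/2 same-type neighbors, below 2/3.

No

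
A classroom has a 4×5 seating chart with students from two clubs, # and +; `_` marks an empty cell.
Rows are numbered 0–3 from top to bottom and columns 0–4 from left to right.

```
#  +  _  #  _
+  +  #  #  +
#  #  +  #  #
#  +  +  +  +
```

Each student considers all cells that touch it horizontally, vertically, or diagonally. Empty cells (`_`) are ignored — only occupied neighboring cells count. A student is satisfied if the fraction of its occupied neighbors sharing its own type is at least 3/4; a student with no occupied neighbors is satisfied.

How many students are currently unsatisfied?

18

Row 0: (0,0)# 0/3 ✗ · (0,1)+ 2/4 ✗ · (0,3)# 2/3 ✗
Row 1: (1,0)+ 2/5 ✗ · (1,1)+ 3/7 ✗ · (1,2)# 4/7 ✗ · (1,3)# 4/6 ✗ · (1,4)+ 0/4 ✗
Row 2: (2,0)# 2/5 ✗ · (2,1)# 3/8 ✗ · (2,2)+ 4/8 ✗ · (2,3)# 3/8 ✗ · (2,4)# 2/5 ✗
Row 3: (3,0)# 2/3 ✗ · (3,1)+ 2/5 ✗ · (3,2)+ 3/5 ✗ · (3,3)+ 3/5 ✗ · (3,4)+ 1/3 ✗
Unsatisfied: (0,0), (0,1), (0,3), (1,0), (1,1), (1,2), (1,3), (1,4), (2,0), (2,1), (2,2), (2,3), (2,4), (3,0), (3,1), (3,2), (3,3), (3,4) — 18 in total.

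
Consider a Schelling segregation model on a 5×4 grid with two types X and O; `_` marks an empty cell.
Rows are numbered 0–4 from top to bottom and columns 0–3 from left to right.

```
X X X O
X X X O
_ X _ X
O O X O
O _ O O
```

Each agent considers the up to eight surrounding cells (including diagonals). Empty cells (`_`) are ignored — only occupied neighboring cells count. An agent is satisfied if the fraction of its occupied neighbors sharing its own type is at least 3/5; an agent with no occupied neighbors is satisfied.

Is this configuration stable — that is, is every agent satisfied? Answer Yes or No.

Row 0: (0,0)X 3/3 satisfied · (0,1)X 5/5 satisfied · (0,2)X 3/5 satisfied · (0,3)O 1/3 not
Row 1: (1,0)X 4/4 satisfied · (1,1)X 6/6 satisfied · (1,2)X 5/7 satisfied · (1,3)O 1/4 not
Row 2: (2,1)X 4/6 satisfied · (2,3)X 2/4 not
Row 3: (3,0)O 2/3 satisfied · (3,1)O 3/5 satisfied · (3,2)X 2/6 not · (3,3)O 2/4 not
Row 4: (4,0)O 2/2 satisfied · (4,2)O 3/4 satisfied · (4,3)O 2/3 satisfied
For instance (0,3) has only 1/3 same-type neighbors, below 3/5.

No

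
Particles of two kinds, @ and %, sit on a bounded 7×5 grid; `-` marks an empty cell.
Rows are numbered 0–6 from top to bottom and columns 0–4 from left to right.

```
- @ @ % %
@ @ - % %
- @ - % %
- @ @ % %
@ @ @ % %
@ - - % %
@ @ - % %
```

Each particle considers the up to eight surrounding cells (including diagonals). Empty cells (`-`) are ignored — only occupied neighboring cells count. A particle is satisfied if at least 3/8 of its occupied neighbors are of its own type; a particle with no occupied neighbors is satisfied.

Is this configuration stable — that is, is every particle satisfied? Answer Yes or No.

Yes

(0,1)@ 3/3 satisfied
(0,2)@ 2/4 satisfied
(0,3)% 3/4 satisfied
(0,4)% 3/3 satisfied
(1,0)@ 3/3 satisfied
(1,1)@ 4/4 satisfied
(1,3)% 5/6 satisfied
(1,4)% 5/5 satisfied
(2,1)@ 4/4 satisfied
(2,3)% 5/6 satisfied
(2,4)% 5/5 satisfied
(3,1)@ 5/5 satisfied
(3,2)@ 4/7 satisfied
(3,3)% 5/7 satisfied
(3,4)% 5/5 satisfied
(4,0)@ 3/3 satisfied
(4,1)@ 5/5 satisfied
(4,2)@ 3/6 satisfied
(4,3)% 5/7 satisfied
(4,4)% 5/5 satisfied
(5,0)@ 4/4 satisfied
(5,3)% 5/6 satisfied
(5,4)% 5/5 satisfied
(6,0)@ 2/2 satisfied
(6,1)@ 2/2 satisfied
(6,3)% 3/3 satisfied
(6,4)% 3/3 satisfied
All meet the threshold, so the configuration is stable.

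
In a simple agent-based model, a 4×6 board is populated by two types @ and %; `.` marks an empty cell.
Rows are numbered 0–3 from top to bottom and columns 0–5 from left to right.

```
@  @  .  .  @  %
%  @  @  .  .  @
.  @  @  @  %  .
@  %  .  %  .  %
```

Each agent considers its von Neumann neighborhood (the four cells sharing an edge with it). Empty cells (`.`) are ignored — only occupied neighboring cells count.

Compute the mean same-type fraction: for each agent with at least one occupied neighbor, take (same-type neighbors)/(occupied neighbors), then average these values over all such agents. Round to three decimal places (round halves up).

0.350

Row 0: (0,0)@ 1/2 · (0,1)@ 2/2 · (0,4)@ 0/1 · (0,5)% 0/2
Row 1: (1,0)% 0/2 · (1,1)@ 3/4 · (1,2)@ 2/2 · (1,5)@ 0/1
Row 2: (2,1)@ 2/3 · (2,2)@ 3/3 · (2,3)@ 1/3 · (2,4)% 0/1
Row 3: (3,0)@ 0/1 · (3,1)% 0/2 · (3,3)% 0/1 · (3,5)% — no occupied neighbors
Sum over 15 agents: 1/2 + 2/2 + 0/1 + 0/2 + 0/2 + 3/4 + 2/2 + 0/1 + 2/3 + 3/3 + 1/3 + 0/1 + 0/1 + 0/2 + 0/1 = 21/4; mean = 21/4 ÷ 15 = 7/20 = 0.35 → 0.350.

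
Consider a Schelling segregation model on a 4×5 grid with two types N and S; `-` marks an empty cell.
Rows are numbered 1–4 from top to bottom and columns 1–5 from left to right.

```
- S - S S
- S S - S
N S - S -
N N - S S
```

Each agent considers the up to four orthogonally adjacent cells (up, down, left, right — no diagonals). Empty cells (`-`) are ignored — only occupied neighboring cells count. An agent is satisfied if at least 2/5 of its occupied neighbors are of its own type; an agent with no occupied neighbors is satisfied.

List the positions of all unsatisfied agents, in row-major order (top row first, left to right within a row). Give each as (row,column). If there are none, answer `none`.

(3,2)

Row 1: (1,2)S 1/1 ✓ · (1,4)S 1/1 ✓ · (1,5)S 2/2 ✓
Row 2: (2,2)S 3/3 ✓ · (2,3)S 1/1 ✓ · (2,5)S 1/1 ✓
Row 3: (3,1)N 1/2 ✓ · (3,2)S 1/3 ✗ · (3,4)S 1/1 ✓
Row 4: (4,1)N 2/2 ✓ · (4,2)N 1/2 ✓ · (4,4)S 2/2 ✓ · (4,5)S 1/1 ✓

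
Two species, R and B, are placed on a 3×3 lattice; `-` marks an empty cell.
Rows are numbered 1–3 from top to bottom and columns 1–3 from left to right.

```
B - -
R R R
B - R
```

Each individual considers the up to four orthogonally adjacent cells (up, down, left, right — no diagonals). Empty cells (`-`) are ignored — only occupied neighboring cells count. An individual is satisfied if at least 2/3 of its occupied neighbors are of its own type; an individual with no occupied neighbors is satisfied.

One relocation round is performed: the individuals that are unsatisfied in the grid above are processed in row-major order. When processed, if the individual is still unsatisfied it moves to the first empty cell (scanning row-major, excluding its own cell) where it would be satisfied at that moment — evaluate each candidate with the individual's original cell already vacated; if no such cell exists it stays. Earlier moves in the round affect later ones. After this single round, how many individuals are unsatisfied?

0

Initially unsatisfied (in order): (1,1), (2,1), (3,1).
  (1,1): no empty cell satisfies it; stays.
  (2,1) → (1,3).
  (3,1): now satisfied by earlier moves; stays.
Resulting grid:
B - R
- R R
B - R
All satisfied now.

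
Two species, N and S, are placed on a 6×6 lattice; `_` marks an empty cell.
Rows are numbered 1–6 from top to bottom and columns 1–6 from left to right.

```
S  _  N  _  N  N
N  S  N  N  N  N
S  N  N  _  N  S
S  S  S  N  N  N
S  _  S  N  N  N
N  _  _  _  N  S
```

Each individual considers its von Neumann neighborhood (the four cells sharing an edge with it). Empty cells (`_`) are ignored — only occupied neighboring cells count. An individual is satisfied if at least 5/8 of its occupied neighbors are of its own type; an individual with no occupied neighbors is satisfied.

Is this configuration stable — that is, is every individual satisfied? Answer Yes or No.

No

Row 1: (1,1)S 0/1 unhappy · (1,3)N 1/1 ok · (1,5)N 2/2 ok · (1,6)N 2/2 ok
Row 2: (2,1)N 0/3 unhappy · (2,2)S 0/3 unhappy · (2,3)N 3/4 ok · (2,4)N 2/2 ok · (2,5)N 4/4 ok · (2,6)N 2/3 ok
Row 3: (3,1)S 1/3 unhappy · (3,2)N 1/4 unhappy · (3,3)N 2/3 ok · (3,5)N 2/3 ok · (3,6)S 0/3 unhappy
Row 4: (4,1)S 3/3 ok · (4,2)S 2/3 ok · (4,3)S 2/4 unhappy · (4,4)N 2/3 ok · (4,5)N 4/4 ok · (4,6)N 2/3 ok
Row 5: (5,1)S 1/2 unhappy · (5,3)S 1/2 unhappy · (5,4)N 2/3 ok · (5,5)N 4/4 ok · (5,6)N 2/3 ok
Row 6: (6,1)N 0/1 unhappy · (6,5)N 1/2 unhappy · (6,6)S 0/2 unhappy
For instance (1,1) has only 0/1 same-type neighbors, below 5/8.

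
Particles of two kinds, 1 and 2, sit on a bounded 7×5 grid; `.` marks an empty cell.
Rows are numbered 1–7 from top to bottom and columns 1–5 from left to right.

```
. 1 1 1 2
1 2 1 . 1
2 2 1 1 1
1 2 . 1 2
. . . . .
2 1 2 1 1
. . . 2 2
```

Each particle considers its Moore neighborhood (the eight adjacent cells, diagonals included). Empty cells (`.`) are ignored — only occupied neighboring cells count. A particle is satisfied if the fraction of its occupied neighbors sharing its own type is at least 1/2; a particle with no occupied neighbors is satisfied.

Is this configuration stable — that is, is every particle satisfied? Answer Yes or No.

Row 1: (1,2)1 3/4 ok · (1,3)1 3/4 ok · (1,4)1 3/4 ok · (1,5)2 0/2 unhappy
Row 2: (2,1)1 1/4 unhappy · (2,2)2 2/7 unhappy · (2,3)1 5/7 ok · (2,5)1 3/4 ok
Row 3: (3,1)2 3/5 ok · (3,2)2 3/7 unhappy · (3,3)1 3/6 ok · (3,4)1 5/6 ok · (3,5)1 3/4 ok
Row 4: (4,1)1 0/3 unhappy · (4,2)2 2/4 ok · (4,4)1 3/4 ok · (4,5)2 0/3 unhappy
Row 6: (6,1)2 0/1 unhappy · (6,2)1 0/2 unhappy · (6,3)2 1/3 unhappy · (6,4)1 1/4 unhappy · (6,5)1 1/3 unhappy
Row 7: (7,4)2 2/4 ok · (7,5)2 1/3 unhappy
For instance (1,5) has only 0/2 same-type neighbors, below 1/2.

No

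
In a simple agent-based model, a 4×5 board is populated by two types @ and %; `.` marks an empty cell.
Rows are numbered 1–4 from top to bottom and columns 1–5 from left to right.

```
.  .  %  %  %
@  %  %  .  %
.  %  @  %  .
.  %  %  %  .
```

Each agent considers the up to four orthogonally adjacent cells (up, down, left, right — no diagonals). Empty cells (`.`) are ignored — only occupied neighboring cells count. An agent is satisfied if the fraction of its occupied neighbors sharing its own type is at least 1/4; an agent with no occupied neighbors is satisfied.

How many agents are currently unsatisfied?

(1,3)% 2/2 satisfied
(1,4)% 2/2 satisfied
(1,5)% 2/2 satisfied
(2,1)@ 0/1 not
(2,2)% 2/3 satisfied
(2,3)% 2/3 satisfied
(2,5)% 1/1 satisfied
(3,2)% 2/3 satisfied
(3,3)@ 0/4 not
(3,4)% 1/2 satisfied
(4,2)% 2/2 satisfied
(4,3)% 2/3 satisfied
(4,4)% 2/2 satisfied
Unsatisfied: (2,1), (3,3) — 2 in total.

2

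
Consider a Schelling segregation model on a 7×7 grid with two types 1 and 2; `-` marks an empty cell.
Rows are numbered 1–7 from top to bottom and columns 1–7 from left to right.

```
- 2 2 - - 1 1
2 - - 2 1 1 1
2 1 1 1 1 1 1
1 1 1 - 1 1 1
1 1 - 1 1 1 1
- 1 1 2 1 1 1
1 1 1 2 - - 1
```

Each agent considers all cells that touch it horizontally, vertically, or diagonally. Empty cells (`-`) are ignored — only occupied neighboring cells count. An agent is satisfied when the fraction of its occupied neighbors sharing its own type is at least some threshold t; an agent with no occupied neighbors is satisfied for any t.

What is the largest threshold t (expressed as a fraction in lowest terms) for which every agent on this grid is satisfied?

(1,2)2 2/2
(1,3)2 2/2
(1,6)1 4/4
(1,7)1 3/3
(2,1)2 2/3
(2,4)2 1/5
(2,5)1 5/6
(2,6)1 7/7
(2,7)1 5/5
(3,1)2 1/4
(3,2)1 4/6
(3,3)1 4/5
(3,4)1 5/6
(3,5)1 6/7
(3,6)1 8/8
(3,7)1 5/5
(4,1)1 4/5
(4,2)1 6/7
(4,3)1 6/6
(4,5)1 7/7
(4,6)1 8/8
(4,7)1 5/5
(5,1)1 4/4
(5,2)1 6/6
(5,4)1 5/6
(5,5)1 6/7
(5,6)1 8/8
(5,7)1 5/5
(6,2)1 6/6
(6,3)1 5/7
(6,4)2 1/6
(6,5)1 4/6
(6,6)1 6/6
(6,7)1 4/4
(7,1)1 2/2
(7,2)1 4/4
(7,3)1 3/5
(7,4)2 1/4
(7,7)1 2/2
The smallest same-type fraction is 1/6 at (6,4), which reduces to 1/6. Any threshold above that leaves this agent unsatisfied.

1/6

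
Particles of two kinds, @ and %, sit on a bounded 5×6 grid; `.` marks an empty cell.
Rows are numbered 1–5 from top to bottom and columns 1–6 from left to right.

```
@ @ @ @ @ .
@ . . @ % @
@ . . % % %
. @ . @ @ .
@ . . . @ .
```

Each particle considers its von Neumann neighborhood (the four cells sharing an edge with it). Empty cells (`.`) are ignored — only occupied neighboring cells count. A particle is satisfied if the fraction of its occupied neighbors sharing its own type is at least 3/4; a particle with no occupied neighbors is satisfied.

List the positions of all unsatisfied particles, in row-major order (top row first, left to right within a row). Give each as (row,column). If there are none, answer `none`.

Row 1: (1,1)@ 2/2 satisfied · (1,2)@ 2/2 satisfied · (1,3)@ 2/2 satisfied · (1,4)@ 3/3 satisfied · (1,5)@ 1/2 not
Row 2: (2,1)@ 2/2 satisfied · (2,4)@ 1/3 not · (2,5)% 1/4 not · (2,6)@ 0/2 not
Row 3: (3,1)@ 1/1 satisfied · (3,4)% 1/3 not · (3,5)% 3/4 satisfied · (3,6)% 1/2 not
Row 4: (4,2)@ 0/0 satisfied · (4,4)@ 1/2 not · (4,5)@ 2/3 not
Row 5: (5,1)@ 0/0 satisfied · (5,5)@ 1/1 satisfied

(1,5), (2,4), (2,5), (2,6), (3,4), (3,6), (4,4), (4,5)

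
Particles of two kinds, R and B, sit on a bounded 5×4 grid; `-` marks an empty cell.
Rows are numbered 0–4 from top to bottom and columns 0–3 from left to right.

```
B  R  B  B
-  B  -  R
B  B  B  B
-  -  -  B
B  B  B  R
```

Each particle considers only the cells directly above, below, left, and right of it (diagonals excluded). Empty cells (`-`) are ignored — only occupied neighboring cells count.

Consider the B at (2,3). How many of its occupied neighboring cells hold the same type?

2

Occupied neighbors of (2,3): (1,3)=R, (3,3)=B, (2,2)=B.
Same type (B): 2 of 3.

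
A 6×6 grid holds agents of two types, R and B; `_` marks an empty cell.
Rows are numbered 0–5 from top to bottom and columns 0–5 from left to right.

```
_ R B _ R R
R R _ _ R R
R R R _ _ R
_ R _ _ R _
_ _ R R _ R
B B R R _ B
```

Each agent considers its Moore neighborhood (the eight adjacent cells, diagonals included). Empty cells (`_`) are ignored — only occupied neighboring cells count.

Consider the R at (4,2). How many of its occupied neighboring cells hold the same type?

Occupied neighbors of (4,2): (3,1)=R, (4,3)=R, (5,1)=B, (5,2)=R, (5,3)=R.
Same type (R): 4 of 5.

4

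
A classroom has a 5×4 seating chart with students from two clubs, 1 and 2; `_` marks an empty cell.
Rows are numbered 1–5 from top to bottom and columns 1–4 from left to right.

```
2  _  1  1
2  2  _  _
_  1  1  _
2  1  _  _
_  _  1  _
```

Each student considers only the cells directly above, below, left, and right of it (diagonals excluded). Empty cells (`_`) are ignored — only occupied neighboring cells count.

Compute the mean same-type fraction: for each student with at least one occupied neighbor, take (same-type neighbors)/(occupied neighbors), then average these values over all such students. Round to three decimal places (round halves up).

(1,1)2 1/1
(1,3)1 1/1
(1,4)1 1/1
(2,1)2 2/2
(2,2)2 1/2
(3,2)1 2/3
(3,3)1 1/1
(4,1)2 0/1
(4,2)1 1/2
(5,3)1 — no occupied neighbors
Sum over 9 students: 1/1 + 1/1 + 1/1 + 2/2 + 1/2 + 2/3 + 1/1 + 0/1 + 1/2 = 20/3; mean = 20/3 ÷ 9 = 20/27 = 0.740740… → 0.741.

0.741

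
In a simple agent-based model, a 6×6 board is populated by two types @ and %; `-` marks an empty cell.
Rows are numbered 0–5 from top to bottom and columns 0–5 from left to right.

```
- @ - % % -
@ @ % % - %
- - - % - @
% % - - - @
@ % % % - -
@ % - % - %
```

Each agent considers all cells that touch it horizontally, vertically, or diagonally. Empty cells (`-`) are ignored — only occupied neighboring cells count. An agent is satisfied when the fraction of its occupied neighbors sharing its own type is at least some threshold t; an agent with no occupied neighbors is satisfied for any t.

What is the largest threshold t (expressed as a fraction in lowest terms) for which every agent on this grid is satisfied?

Row 0: (0,1)@ 2/3 · (0,3)% 3/3 · (0,4)% 3/3
Row 1: (1,0)@ 2/2 · (1,1)@ 2/3 · (1,2)% 3/5 · (1,3)% 4/4 · (1,5)% 1/2
Row 2: (2,3)% 2/2 · (2,5)@ 1/2
Row 3: (3,0)% 2/3 · (3,1)% 3/4 · (3,5)@ 1/1
Row 4: (4,0)@ 1/5 · (4,1)% 4/6 · (4,2)% 5/5 · (4,3)% 2/2
Row 5: (5,0)@ 1/3 · (5,1)% 2/4 · (5,3)% 2/2 · (5,5)% — no occupied neighbors
The smallest same-type fraction is 1/5 at (4,0), which reduces to 1/5. Any threshold above that leaves this agent unsatisfied.

1/5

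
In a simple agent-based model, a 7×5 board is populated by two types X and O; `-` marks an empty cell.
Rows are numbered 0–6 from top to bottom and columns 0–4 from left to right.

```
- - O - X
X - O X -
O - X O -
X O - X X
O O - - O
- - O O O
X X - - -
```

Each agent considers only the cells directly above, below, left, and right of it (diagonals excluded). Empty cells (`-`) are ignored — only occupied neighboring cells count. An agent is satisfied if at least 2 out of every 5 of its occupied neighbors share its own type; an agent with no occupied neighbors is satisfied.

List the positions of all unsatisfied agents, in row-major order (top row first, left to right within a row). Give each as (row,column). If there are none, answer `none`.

(0,2)O 1/1 satisfied
(0,4)X 0/0 satisfied
(1,0)X 0/1 not
(1,2)O 1/3 not
(1,3)X 0/2 not
(2,0)O 0/2 not
(2,2)X 0/2 not
(2,3)O 0/3 not
(3,0)X 0/3 not
(3,1)O 1/2 satisfied
(3,3)X 1/2 satisfied
(3,4)X 1/2 satisfied
(4,0)O 1/2 satisfied
(4,1)O 2/2 satisfied
(4,4)O 1/2 satisfied
(5,2)O 1/1 satisfied
(5,3)O 2/2 satisfied
(5,4)O 2/2 satisfied
(6,0)X 1/1 satisfied
(6,1)X 1/1 satisfied

(1,0), (1,2), (1,3), (2,0), (2,2), (2,3), (3,0)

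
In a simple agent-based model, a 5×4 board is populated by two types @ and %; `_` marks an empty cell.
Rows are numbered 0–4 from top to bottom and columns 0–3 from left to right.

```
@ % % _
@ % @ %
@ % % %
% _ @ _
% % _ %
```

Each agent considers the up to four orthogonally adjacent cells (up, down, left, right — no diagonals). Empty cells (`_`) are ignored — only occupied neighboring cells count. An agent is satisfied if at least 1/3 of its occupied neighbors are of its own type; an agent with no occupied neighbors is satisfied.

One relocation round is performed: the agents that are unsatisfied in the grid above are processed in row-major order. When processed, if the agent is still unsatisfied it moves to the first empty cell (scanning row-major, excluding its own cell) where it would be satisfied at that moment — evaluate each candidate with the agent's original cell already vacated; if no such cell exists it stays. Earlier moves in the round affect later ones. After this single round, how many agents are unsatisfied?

1

Initially unsatisfied (in order): (1,2), (3,2).
  (1,2) → (3,3).
  (3,2): now satisfied by earlier moves; stays.
Resulting grid:
@ % % _
@ % _ %
@ % % %
% _ @ @
% % _ %
Unsatisfied now: (4,3).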